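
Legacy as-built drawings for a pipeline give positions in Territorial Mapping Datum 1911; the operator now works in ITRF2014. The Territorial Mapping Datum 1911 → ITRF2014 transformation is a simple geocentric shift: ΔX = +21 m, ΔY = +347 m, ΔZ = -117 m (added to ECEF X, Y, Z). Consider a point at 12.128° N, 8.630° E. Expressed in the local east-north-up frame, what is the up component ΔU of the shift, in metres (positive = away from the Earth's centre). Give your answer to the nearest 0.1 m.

At φ = 12.128°, λ = 8.630°: sin φ = 0.210096, cos φ = 0.977681, sin λ = 0.150053, cos λ = 0.988678.
ΔU = cos φ cos λ·ΔX + cos φ sin λ·ΔY + sin φ·ΔZ = (0.977681)(0.988678)(21) + (0.977681)(0.150053)(347) + (0.210096)(-117) = 46.62 m.

ΔU = 46.6 m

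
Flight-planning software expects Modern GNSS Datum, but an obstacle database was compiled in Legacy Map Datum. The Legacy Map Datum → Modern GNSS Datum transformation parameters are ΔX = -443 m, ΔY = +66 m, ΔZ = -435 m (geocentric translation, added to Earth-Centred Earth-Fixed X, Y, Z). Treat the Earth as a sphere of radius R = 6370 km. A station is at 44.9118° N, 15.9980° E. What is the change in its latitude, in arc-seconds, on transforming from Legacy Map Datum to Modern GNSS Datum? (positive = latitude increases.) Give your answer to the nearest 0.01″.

sin φ = 0.706017, cos φ = 0.708194, sin λ = 0.275604, cos λ = 0.961271.
North component: ΔN = −sin φ cos λ·ΔX − sin φ sin λ·ΔY + cos φ·ΔZ = −(0.706017)(0.961271)(-443) − (0.706017)(0.275604)(66) + (0.708194)(-435) = -20.25 m.
1° of latitude spans πR/180 = 111177 m, so Δφ = -20.25 / 111177 × 3600 = -0.656″.

Δφ = -0.66″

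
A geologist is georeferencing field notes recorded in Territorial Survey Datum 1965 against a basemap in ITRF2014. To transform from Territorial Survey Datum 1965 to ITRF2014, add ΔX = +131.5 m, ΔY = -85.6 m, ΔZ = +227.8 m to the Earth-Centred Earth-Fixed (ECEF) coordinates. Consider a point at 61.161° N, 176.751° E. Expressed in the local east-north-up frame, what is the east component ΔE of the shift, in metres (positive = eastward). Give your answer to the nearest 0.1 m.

The local east axis at (φ, λ) is (−sin λ, cos λ, 0), so ΔE = −sin(176.751°)·131.5 + cos(176.751°)·(-85.6) = 78.01 m.

ΔE = 78.0 m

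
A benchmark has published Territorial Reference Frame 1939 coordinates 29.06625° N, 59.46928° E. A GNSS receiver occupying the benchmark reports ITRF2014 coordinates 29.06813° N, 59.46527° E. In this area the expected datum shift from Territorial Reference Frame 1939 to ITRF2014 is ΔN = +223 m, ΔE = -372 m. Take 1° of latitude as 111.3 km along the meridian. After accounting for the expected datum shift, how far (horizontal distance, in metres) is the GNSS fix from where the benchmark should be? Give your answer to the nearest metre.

Observed coordinate differences: Δφ = +0.00188°, Δλ = -0.00401°.
Converting to metres (1° lat = 111300 m, cos φ = 0.874059): observed ΔN = 209.2 m, observed ΔE = -390.1 m.
Subtracting the expected shift leaves a residual of 209.2 − (223) = -13.8 m north and -390.1 − (-372) = -18.1 m east.
Residual distance = √((-13.8)² + (-18.1)²) = 22.7 m.

23 m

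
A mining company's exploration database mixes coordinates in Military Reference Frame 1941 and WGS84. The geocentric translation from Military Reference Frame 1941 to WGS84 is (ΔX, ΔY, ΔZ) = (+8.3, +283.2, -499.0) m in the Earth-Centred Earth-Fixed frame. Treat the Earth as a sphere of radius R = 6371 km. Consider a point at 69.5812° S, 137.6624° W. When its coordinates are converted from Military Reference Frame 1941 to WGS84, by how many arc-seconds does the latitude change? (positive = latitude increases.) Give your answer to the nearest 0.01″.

Δφ = -11.61″

sin φ = -0.937168, cos φ = 0.348880, sin λ = -0.673498, cos λ = -0.739189.
North component: ΔN = −sin φ cos λ·ΔX − sin φ sin λ·ΔY + cos φ·ΔZ = −(-0.937168)(-0.739189)(8.3) − (-0.937168)(-0.673498)(283.2) + (0.348880)(-499.0) = -358.59 m.
1° of latitude spans πR/180 = 111195 m, so Δφ = -358.59 / 111195 × 3600 = -11.610″.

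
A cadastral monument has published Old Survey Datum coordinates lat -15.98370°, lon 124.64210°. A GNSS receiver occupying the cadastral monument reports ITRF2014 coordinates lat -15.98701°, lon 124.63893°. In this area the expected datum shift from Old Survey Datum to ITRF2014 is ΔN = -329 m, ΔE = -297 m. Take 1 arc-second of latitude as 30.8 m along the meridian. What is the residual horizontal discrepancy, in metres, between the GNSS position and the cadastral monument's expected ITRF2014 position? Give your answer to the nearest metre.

56 m

Observed coordinate differences: Δφ = -0.00331°, Δλ = -0.00317°.
Converting to metres (1° lat = 110880 m, cos φ = 0.961340): observed ΔN = -367.0 m, observed ΔE = -337.9 m.
Subtracting the expected shift leaves a residual of -367.0 − (-329) = -38.0 m north and -337.9 − (-297) = -40.9 m east.
Residual distance = √((-38.0)² + (-40.9)²) = 55.8 m.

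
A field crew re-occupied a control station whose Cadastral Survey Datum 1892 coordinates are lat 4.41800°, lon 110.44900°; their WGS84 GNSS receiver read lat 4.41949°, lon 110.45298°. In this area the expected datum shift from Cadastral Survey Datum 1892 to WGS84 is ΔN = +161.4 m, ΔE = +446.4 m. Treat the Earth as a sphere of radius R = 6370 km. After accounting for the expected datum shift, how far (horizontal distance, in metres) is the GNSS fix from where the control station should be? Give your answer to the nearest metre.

7 m

Observed coordinate differences: Δφ = +0.00149°, Δλ = +0.00398°.
Converting to metres (1° lat = 111177 m, cos φ = 0.997029): observed ΔN = 165.7 m, observed ΔE = 441.2 m.
Subtracting the expected shift leaves a residual of 165.7 − (161.4) = 4.3 m north and 441.2 − (446.4) = -5.2 m east.
Residual distance = √(4.3² + (-5.2)²) = 6.7 m.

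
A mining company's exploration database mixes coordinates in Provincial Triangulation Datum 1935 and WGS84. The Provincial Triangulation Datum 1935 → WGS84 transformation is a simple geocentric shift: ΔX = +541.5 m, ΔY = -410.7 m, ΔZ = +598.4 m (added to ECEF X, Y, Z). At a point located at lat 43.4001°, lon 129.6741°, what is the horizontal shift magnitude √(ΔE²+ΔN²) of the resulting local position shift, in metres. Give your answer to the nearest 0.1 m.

902.8 m

At φ = 43.4001°, λ = 129.6741°: sin φ = 0.687089, cos φ = 0.726573, sin λ = 0.769688, cos λ = -0.638420.
ΔE = −sin λ·ΔX + cos λ·ΔY = −(0.769688)·(541.5) + (-0.638420)·(-410.7) = -154.59 m.
ΔN = −sin φ cos λ·ΔX − sin φ sin λ·ΔY + cos φ·ΔZ = −(0.687089)(-0.638420)(541.5) − (0.687089)(0.769688)(-410.7) + (0.726573)(598.4) = 889.51 m.
Horizontal magnitude = √(ΔE² + ΔN²) = √((-154.59)² + 889.51²) = 902.84 m.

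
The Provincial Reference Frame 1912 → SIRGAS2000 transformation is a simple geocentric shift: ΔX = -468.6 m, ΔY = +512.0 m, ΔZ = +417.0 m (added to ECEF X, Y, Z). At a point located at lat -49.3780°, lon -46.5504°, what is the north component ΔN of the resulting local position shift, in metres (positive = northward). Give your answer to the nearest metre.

ΔN = -255 m

At φ = -49.3780°, λ = -46.5504°: sin φ = -0.759021, cos φ = 0.651066, sin λ = -0.725980, cos λ = 0.687716.
ΔN = −sin φ cos λ·ΔX − sin φ sin λ·ΔY + cos φ·ΔZ = −(-0.759021)(0.687716)(-468.6) − (-0.759021)(-0.725980)(512.0) + (0.651066)(417.0) = -255.24 m.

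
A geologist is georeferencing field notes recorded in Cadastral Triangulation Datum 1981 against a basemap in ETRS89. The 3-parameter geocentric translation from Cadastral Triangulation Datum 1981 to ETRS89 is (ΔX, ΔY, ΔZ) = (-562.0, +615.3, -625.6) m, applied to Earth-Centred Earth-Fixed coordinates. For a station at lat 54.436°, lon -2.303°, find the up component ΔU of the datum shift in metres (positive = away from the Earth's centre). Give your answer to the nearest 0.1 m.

At φ = 54.436°, λ = -2.303°: sin φ = 0.813466, cos φ = 0.581612, sin λ = -0.040184, cos λ = 0.999192.
ΔU = cos φ cos λ·ΔX + cos φ sin λ·ΔY + sin φ·ΔZ = (0.581612)(0.999192)(-562.0) + (0.581612)(-0.040184)(615.3) + (0.813466)(-625.6) = -849.89 m.

ΔU = -849.9 m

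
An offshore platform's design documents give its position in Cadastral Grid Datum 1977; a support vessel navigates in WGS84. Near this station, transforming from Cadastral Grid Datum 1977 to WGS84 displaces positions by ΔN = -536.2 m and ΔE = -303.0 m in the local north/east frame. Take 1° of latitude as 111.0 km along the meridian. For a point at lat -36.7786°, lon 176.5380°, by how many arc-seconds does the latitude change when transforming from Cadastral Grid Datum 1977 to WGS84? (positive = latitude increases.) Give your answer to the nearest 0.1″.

1° of latitude = 111.0 km, so Δφ = -536.2 / 111000 = -0.0048306° = -17.390″.

Δφ = -17.4″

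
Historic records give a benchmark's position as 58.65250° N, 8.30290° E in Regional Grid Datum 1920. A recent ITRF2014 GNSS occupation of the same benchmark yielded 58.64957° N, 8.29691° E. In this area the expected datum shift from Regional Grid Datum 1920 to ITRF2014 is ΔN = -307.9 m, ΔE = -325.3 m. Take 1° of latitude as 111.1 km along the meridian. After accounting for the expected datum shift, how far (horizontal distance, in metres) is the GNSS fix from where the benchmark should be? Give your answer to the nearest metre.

27 m

Observed coordinate differences: Δφ = -0.00293°, Δλ = -0.00599°.
Converting to metres (1° lat = 111100 m, cos φ = 0.520227): observed ΔN = -325.5 m, observed ΔE = -346.2 m.
Subtracting the expected shift leaves a residual of -325.5 − (-307.9) = -17.6 m north and -346.2 − (-325.3) = -20.9 m east.
Residual distance = √((-17.6)² + (-20.9)²) = 27.3 m.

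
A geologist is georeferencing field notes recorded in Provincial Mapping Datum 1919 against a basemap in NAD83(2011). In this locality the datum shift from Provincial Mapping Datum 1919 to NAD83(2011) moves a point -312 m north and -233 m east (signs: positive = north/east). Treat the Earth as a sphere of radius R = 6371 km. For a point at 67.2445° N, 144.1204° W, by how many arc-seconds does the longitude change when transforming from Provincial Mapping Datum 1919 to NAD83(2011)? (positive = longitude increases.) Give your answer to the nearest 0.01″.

Δλ = -19.50″

At latitude 67.2445°, cos φ = 0.386799.
One radian of longitude at latitude φ spans R cos φ, so Δλ = ΔE / (R cos φ) = -233.0 / (6371000 × 0.386799) = -9.4550e-05 rad = -19.502″.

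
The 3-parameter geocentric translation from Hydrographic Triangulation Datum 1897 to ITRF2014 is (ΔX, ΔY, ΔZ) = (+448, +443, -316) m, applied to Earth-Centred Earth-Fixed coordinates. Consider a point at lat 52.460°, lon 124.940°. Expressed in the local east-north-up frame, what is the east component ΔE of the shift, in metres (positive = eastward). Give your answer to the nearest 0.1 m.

At φ = 52.460°, λ = 124.940°: sin φ = 0.792928, cos φ = 0.609315, sin λ = 0.819752, cos λ = -0.572718.
ΔE = −sin λ·ΔX + cos λ·ΔY = −(0.819752)·(448) + (-0.572718)·(443) = -620.96 m.

ΔE = -621.0 m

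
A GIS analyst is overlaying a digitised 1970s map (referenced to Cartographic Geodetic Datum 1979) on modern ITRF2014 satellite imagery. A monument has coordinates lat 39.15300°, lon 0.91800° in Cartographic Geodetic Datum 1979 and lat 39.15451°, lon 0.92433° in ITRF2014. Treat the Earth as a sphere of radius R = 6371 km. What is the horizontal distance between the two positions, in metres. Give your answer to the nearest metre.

Δφ = 39.15451° − 39.15300° = +0.00151°; Δλ = 0.92433° − 0.91800° = +0.00633°.
1° along a meridian = πR/180 = 111195 m.
ΔN = Δφ × 111195 = 167.9 m; ΔE = Δλ × 111195 × cos(39.15300°) = +0.00633 × 111195 × 0.775463 = 545.8 m.
Distance = √(ΔE² + ΔN²) = √(545.8² + 167.9²) = 571.1 m.

571 m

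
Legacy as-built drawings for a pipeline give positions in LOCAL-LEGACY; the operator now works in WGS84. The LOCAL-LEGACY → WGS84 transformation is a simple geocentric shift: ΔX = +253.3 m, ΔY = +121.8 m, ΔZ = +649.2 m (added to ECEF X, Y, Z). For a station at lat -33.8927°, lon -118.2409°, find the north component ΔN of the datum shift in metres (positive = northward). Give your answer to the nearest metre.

ΔN = 412 m

At φ = -33.8927°, λ = -118.2409°: sin φ = -0.557639, cos φ = 0.830083, sin λ = -0.880966, cos λ = -0.473180.
ΔN = −sin φ cos λ·ΔX − sin φ sin λ·ΔY + cos φ·ΔZ = −(-0.557639)(-0.473180)(253.3) − (-0.557639)(-0.880966)(121.8) + (0.830083)(649.2) = 412.22 m.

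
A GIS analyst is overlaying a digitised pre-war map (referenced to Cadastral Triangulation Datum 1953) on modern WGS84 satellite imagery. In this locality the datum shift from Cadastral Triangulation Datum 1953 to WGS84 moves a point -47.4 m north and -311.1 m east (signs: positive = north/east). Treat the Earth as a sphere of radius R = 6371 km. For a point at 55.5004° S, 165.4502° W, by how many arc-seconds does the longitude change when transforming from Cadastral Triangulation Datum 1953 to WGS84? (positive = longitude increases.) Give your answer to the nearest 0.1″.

Δλ = -17.8″

At latitude -55.5004°, cos φ = 0.566400.
One radian of longitude at latitude φ spans R cos φ, so Δλ = ΔE / (R cos φ) = -311.1 / (6371000 × 0.566400) = -8.6212e-05 rad = -17.783″.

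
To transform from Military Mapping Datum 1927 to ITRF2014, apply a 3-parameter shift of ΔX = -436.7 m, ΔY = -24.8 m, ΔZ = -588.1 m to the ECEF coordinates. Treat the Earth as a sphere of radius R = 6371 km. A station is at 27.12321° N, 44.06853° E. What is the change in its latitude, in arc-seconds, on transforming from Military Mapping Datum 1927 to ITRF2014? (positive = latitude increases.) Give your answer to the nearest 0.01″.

Δφ = -12.06″

sin φ = 0.455905, cos φ = 0.890028, sin λ = 0.695518, cos λ = 0.718508.
North component: ΔN = −sin φ cos λ·ΔX − sin φ sin λ·ΔY + cos φ·ΔZ = −(0.455905)(0.718508)(-436.7) − (0.455905)(0.695518)(-24.8) + (0.890028)(-588.1) = -372.51 m.
1° of latitude spans πR/180 = 111195 m, so Δφ = -372.51 / 111195 × 3600 = -12.060″.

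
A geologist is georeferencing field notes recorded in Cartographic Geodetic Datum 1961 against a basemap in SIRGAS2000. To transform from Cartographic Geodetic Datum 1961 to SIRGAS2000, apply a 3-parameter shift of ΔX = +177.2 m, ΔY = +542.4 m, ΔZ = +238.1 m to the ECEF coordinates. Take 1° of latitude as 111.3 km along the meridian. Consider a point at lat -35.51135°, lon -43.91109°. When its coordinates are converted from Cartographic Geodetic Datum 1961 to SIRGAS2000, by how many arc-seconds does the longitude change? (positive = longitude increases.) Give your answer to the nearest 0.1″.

Δλ = 20.4″

sin φ = -0.580864, cos φ = 0.814000, sin λ = -0.693541, cos λ = 0.720417.
East component: ΔE = −sin λ·ΔX + cos λ·ΔY = −(-0.693541)(177.2) + (0.720417)(542.4) = 513.65 m.
1° of latitude spans 111300 m; at latitude φ, 1° of longitude spans that × cos φ = 90598.3 m, so Δλ = 513.65 / 90598.3 × 3600 = 20.410″.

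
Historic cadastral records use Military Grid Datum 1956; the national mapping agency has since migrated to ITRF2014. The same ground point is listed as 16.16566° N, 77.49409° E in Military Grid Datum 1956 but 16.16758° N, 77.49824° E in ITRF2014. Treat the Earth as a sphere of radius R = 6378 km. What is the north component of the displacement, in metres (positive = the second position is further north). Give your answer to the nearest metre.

ΔN = 214 m

Δφ = 16.16758° − 16.16566° = +0.00192°; Δλ = 77.49824° − 77.49409° = +0.00415°.
1° along a meridian = πR/180 = 111317 m.
ΔN = Δφ × 111317 = 213.7 m; ΔE = Δλ × 111317 × cos(16.16566°) = +0.00415 × 111317 × 0.960461 = 443.7 m.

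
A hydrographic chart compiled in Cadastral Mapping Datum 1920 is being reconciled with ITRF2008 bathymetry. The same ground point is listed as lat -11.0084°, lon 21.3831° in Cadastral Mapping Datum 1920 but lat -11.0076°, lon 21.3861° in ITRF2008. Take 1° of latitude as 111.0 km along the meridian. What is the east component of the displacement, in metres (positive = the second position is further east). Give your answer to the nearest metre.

ΔE = 327 m

Δφ = -11.0076° − -11.0084° = +0.0008°; Δλ = 21.3861° − 21.3831° = +0.0030°.
ΔN = Δφ × 111000 = 88.8 m; ΔE = Δλ × 111000 × cos(-11.0084°) = +0.0030 × 111000 × 0.981599 = 326.9 m.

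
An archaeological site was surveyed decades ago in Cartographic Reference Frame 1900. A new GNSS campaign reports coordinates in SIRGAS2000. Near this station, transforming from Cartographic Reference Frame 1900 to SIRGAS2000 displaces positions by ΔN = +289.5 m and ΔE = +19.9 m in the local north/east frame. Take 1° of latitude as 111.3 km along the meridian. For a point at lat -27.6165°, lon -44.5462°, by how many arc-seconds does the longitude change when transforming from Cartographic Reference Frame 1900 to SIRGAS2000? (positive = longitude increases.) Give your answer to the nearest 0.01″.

At latitude -27.6165°, cos φ = 0.886070.
1° of longitude at this latitude = 111.3 × cos φ = 98.62 km, so Δλ = 19.9 / 98619.6 = 0.0002018° = 0.726″.

Δλ = 0.73″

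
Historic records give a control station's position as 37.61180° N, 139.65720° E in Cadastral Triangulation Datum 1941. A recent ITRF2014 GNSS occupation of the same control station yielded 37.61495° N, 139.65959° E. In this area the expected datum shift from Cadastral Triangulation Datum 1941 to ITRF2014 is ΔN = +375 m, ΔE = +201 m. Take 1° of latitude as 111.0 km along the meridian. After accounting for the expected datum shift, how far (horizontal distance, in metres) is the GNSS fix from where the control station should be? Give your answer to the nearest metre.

27 m

Observed coordinate differences: Δφ = +0.00315°, Δλ = +0.00239°.
Converting to metres (1° lat = 111000 m, cos φ = 0.792164): observed ΔN = 349.6 m, observed ΔE = 210.2 m.
Subtracting the expected shift leaves a residual of 349.6 − (375) = -25.4 m north and 210.2 − (201) = 9.2 m east.
Residual distance = √((-25.4)² + 9.2²) = 27.0 m.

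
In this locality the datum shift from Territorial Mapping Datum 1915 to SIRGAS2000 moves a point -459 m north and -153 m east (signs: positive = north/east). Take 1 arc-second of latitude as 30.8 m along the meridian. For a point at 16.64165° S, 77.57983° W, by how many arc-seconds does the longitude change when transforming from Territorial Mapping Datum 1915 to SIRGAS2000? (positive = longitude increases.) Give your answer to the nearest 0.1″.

At latitude -16.64165°, cos φ = 0.958115.
1″ of longitude at this latitude = 30.80 × cos φ = 29.5099 m, so Δλ = -153.0 / 29.5099 = -5.185″.

Δλ = -5.2″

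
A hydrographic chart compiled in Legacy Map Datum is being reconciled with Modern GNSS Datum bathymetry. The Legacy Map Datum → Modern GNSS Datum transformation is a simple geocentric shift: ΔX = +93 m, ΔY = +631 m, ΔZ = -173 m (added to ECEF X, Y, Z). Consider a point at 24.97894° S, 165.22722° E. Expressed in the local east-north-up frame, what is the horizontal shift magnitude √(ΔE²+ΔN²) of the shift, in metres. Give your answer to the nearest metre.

At φ = -24.97894°, λ = 165.22722°: sin φ = -0.422285, cos φ = 0.906463, sin λ = 0.254986, cos λ = -0.966945.
ΔE = −sin λ·ΔX + cos λ·ΔY = −(0.254986)·(93) + (-0.966945)·(631) = -633.86 m.
ΔN = −sin φ cos λ·ΔX − sin φ sin λ·ΔY + cos φ·ΔZ = −(-0.422285)(-0.966945)(93) − (-0.422285)(0.254986)(631) + (0.906463)(-173) = -126.85 m.
Horizontal magnitude = √(ΔE² + ΔN²) = √((-633.86)² + (-126.85)²) = 646.42 m.

646 m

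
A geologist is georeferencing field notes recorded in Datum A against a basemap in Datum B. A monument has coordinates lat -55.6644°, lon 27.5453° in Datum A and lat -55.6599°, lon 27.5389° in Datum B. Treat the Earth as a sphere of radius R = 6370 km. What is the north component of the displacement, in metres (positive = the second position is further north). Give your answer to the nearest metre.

ΔN = 500 m

Δφ = -55.6599° − -55.6644° = +0.0045°; Δλ = 27.5389° − 27.5453° = -0.0064°.
1° along a meridian = πR/180 = 111177 m.
ΔN = Δφ × 111177 = 500.3 m; ΔE = Δλ × 111177 × cos(-55.6644°) = -0.0064 × 111177 × 0.564039 = -401.3 m.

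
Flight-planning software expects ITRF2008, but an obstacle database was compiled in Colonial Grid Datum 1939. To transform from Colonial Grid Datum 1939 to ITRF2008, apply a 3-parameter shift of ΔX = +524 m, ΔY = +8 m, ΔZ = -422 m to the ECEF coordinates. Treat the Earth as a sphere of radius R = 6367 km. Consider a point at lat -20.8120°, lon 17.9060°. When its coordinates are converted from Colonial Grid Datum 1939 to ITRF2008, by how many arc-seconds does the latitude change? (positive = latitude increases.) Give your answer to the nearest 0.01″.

Δφ = -7.01″

sin φ = -0.355303, cos φ = 0.934751, sin λ = 0.307456, cos λ = 0.951562.
North component: ΔN = −sin φ cos λ·ΔX − sin φ sin λ·ΔY + cos φ·ΔZ = −(-0.355303)(0.951562)(524) − (-0.355303)(0.307456)(8) + (0.934751)(-422) = -216.43 m.
1° of latitude spans πR/180 = 111125 m, so Δφ = -216.43 / 111125 × 3600 = -7.011″.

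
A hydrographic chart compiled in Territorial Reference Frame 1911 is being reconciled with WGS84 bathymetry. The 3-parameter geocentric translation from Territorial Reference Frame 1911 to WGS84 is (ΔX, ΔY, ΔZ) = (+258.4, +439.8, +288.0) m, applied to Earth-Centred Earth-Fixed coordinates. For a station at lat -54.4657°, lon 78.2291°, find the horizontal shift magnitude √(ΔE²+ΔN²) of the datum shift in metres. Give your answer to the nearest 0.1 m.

583.9 m

The local east axis at (φ, λ) is (−sin λ, cos λ, 0), so ΔE = −sin(78.2291°)·258.4 + cos(78.2291°)·439.8 = -163.25 m.
The local north axis is (−sin φ cos λ, −sin φ sin λ, cos φ), giving ΔN = 42.896 + 350.369 + 167.383 = 560.65 m.
Horizontal magnitude = √(ΔE² + ΔN²) = √((-163.25)² + 560.65²) = 583.93 m.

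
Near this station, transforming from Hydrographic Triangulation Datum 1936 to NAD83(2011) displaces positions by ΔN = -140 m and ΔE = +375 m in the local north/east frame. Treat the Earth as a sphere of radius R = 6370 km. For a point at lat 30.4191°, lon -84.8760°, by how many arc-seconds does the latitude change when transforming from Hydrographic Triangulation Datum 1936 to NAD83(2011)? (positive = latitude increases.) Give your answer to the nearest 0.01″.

On a sphere of radius R, 1 rad of latitude = R, so Δφ = ΔN / R = -140.0 / 6370000 = -2.1978e-05 rad = -4.533″.

Δφ = -4.53″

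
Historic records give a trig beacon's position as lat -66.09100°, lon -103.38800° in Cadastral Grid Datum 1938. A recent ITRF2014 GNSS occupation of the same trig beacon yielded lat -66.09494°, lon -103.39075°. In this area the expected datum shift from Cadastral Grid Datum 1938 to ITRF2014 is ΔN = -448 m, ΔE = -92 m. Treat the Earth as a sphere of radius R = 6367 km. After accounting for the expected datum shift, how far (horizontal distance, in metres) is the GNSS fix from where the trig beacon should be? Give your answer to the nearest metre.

33 m

Observed coordinate differences: Δφ = -0.00394°, Δλ = -0.00275°.
Converting to metres (1° lat = 111125 m, cos φ = 0.405285): observed ΔN = -437.8 m, observed ΔE = -123.9 m.
Subtracting the expected shift leaves a residual of -437.8 − (-448) = 10.2 m north and -123.9 − (-92) = -31.9 m east.
Residual distance = √(10.2² + (-31.9)²) = 33.4 m.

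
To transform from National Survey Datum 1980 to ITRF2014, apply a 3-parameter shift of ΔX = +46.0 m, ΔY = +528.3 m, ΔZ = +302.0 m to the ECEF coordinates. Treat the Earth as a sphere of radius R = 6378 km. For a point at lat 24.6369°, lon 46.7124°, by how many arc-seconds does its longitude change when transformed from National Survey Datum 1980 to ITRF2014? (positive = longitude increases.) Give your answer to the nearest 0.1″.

Δλ = 11.7″

sin φ = 0.416866, cos φ = 0.908968, sin λ = 0.727921, cos λ = 0.685661.
East component: ΔE = −sin λ·ΔX + cos λ·ΔY = −(0.727921)(46.0) + (0.685661)(528.3) = 328.75 m.
1° of latitude spans πR/180 = 111317 m; at latitude φ, 1° of longitude spans that × cos φ = 101183.7 m, so Δλ = 328.75 / 101183.7 × 3600 = 11.697″.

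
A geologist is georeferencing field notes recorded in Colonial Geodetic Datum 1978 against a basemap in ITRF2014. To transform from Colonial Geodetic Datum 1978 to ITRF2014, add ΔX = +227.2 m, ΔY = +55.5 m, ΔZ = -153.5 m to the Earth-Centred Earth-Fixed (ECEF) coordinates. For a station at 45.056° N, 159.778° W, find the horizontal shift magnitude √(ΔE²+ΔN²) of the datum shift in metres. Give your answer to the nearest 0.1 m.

The local east axis at (φ, λ) is (−sin λ, cos λ, 0), so ΔE = −sin(-159.778°)·227.2 + cos(-159.778°)·55.5 = 26.45 m.
The local north axis is (−sin φ cos λ, −sin φ sin λ, cos φ), giving ΔN = 150.899 + 13.578 − 108.435 = 56.04 m.
Horizontal magnitude = √(ΔE² + ΔN²) = √(26.45² + 56.04²) = 61.97 m.

62.0 m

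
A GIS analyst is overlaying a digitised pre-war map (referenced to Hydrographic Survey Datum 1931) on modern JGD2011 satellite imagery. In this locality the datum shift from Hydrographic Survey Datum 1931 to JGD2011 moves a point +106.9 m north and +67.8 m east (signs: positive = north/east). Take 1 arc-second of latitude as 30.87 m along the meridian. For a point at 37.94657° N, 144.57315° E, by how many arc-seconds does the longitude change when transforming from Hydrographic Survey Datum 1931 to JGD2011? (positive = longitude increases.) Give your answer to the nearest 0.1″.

At latitude 37.94657°, cos φ = 0.788585.
1″ of longitude at this latitude = 30.87 × cos φ = 24.3436 m, so Δλ = 67.8 / 24.3436 = 2.785″.

Δλ = 2.8″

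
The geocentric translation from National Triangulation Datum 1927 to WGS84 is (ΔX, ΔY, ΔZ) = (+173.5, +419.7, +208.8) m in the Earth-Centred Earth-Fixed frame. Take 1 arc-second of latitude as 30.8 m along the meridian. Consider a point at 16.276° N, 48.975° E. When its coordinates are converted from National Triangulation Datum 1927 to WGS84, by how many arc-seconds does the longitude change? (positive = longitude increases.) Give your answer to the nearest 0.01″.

sin φ = 0.280265, cos φ = 0.959923, sin λ = 0.754423, cos λ = 0.656388.
East component: ΔE = −sin λ·ΔX + cos λ·ΔY = −(0.754423)(173.5) + (0.656388)(419.7) = 144.59 m.
1° of latitude spans 3600 × 30.80 = 110880 m; at latitude φ, 1° of longitude spans that × cos φ = 106436.2 m, so Δλ = 144.59 / 106436.2 × 3600 = 4.891″.

Δλ = 4.89″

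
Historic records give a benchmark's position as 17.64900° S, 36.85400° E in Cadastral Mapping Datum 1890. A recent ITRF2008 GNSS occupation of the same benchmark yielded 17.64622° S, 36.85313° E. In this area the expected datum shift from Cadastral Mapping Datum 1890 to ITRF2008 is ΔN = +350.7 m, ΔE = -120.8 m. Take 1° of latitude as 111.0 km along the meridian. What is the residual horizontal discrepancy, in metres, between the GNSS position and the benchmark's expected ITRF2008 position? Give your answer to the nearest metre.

51 m

Observed coordinate differences: Δφ = +0.00278°, Δλ = -0.00087°.
Converting to metres (1° lat = 111000 m, cos φ = 0.952932): observed ΔN = 308.6 m, observed ΔE = -92.0 m.
Subtracting the expected shift leaves a residual of 308.6 − (350.7) = -42.1 m north and -92.0 − (-120.8) = 28.8 m east.
Residual distance = √((-42.1)² + 28.8²) = 51.0 m.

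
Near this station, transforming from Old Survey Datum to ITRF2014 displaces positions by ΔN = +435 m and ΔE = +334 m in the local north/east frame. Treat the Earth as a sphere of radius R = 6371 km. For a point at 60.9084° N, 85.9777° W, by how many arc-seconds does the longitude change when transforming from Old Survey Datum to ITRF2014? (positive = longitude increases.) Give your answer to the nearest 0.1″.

Δλ = 22.2″

At latitude 60.9084°, cos φ = 0.486207.
One radian of longitude at latitude φ spans R cos φ, so Δλ = ΔE / (R cos φ) = 334.0 / (6371000 × 0.486207) = 1.0782e-04 rad = 22.240″.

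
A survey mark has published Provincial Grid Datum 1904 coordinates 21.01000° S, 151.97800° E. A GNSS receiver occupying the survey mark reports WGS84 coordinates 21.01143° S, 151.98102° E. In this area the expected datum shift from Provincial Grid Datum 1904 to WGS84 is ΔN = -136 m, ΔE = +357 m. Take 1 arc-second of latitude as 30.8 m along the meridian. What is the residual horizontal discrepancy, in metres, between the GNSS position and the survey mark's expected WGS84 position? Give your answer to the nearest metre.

Observed coordinate differences: Δφ = -0.00143°, Δλ = +0.00302°.
Converting to metres (1° lat = 110880 m, cos φ = 0.933518): observed ΔN = -158.6 m, observed ΔE = 312.6 m.
Subtracting the expected shift leaves a residual of -158.6 − (-136) = -22.6 m north and 312.6 − (357) = -44.4 m east.
Residual distance = √((-22.6)² + (-44.4)²) = 49.8 m.

50 m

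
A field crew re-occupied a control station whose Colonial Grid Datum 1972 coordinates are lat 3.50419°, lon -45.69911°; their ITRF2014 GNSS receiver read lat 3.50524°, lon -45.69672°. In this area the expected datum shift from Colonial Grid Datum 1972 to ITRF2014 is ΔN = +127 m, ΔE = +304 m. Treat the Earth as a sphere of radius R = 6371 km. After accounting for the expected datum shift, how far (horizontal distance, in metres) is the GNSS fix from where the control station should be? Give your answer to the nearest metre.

40 m

Observed coordinate differences: Δφ = +0.00105°, Δλ = +0.00239°.
Converting to metres (1° lat = 111195 m, cos φ = 0.998130): observed ΔN = 116.8 m, observed ΔE = 265.3 m.
Subtracting the expected shift leaves a residual of 116.8 − (127) = -10.2 m north and 265.3 − (304) = -38.7 m east.
Residual distance = √((-10.2)² + (-38.7)²) = 40.1 m.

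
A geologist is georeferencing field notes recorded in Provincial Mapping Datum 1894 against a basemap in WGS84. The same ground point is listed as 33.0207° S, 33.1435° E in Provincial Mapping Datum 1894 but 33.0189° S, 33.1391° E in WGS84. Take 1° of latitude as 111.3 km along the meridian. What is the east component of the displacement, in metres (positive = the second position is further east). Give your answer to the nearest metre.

Δφ = -33.0189° − -33.0207° = +0.0018°; Δλ = 33.1391° − 33.1435° = -0.0044°.
ΔN = Δφ × 111300 = 200.3 m; ΔE = Δλ × 111300 × cos(-33.0207°) = -0.0044 × 111300 × 0.838474 = -410.6 m.

ΔE = -411 m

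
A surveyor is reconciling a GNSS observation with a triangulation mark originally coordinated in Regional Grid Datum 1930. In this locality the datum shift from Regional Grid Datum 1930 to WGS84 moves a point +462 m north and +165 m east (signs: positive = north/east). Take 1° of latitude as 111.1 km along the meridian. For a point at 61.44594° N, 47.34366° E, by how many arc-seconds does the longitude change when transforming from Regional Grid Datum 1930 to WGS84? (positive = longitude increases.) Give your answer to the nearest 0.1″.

Δλ = 11.2″

At latitude 61.44594°, cos φ = 0.477988.
1° of longitude at this latitude = 111.1 × cos φ = 53.10 km, so Δλ = 165.0 / 53104.4 = 0.0031071° = 11.186″.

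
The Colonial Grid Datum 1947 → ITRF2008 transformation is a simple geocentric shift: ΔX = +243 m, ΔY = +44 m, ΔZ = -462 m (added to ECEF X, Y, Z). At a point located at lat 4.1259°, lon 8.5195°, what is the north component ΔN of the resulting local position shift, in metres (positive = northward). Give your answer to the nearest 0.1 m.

ΔN = -478.6 m

At φ = 4.1259°, λ = 8.5195°: sin φ = 0.071948, cos φ = 0.997408, sin λ = 0.148146, cos λ = 0.988966.
ΔN = −sin φ cos λ·ΔX − sin φ sin λ·ΔY + cos φ·ΔZ = −(0.071948)(0.988966)(243) − (0.071948)(0.148146)(44) + (0.997408)(-462) = -478.56 m.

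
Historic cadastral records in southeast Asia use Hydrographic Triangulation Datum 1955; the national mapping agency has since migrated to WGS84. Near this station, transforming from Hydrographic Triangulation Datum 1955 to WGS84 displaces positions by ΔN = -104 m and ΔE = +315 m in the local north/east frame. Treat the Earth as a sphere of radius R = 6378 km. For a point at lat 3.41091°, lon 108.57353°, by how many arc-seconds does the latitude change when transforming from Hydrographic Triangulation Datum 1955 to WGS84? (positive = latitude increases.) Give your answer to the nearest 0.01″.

On a sphere of radius R, 1 rad of latitude = R, so Δφ = ΔN / R = -104.0 / 6378000 = -1.6306e-05 rad = -3.363″.

Δφ = -3.36″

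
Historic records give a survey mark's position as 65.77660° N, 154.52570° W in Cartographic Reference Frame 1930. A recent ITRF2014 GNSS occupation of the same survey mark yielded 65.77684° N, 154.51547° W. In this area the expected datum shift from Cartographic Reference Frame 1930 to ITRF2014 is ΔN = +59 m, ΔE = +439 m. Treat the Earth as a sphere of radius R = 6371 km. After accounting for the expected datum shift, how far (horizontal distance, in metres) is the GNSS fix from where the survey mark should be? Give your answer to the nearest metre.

43 m

Observed coordinate differences: Δφ = +0.00024°, Δλ = +0.01023°.
Converting to metres (1° lat = 111195 m, cos φ = 0.410296): observed ΔN = 26.7 m, observed ΔE = 466.7 m.
Subtracting the expected shift leaves a residual of 26.7 − (59) = -32.3 m north and 466.7 − (439) = 27.7 m east.
Residual distance = √((-32.3)² + 27.7²) = 42.6 m.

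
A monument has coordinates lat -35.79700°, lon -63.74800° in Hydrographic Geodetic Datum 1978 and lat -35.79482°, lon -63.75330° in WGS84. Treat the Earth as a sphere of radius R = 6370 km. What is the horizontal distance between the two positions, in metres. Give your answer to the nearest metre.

Δφ = -35.79482° − -35.79700° = +0.00218°; Δλ = -63.75330° − -63.74800° = -0.00530°.
1° along a meridian = πR/180 = 111177 m.
ΔN = Δφ × 111177 = 242.4 m; ΔE = Δλ × 111177 × cos(-35.79700°) = -0.00530 × 111177 × 0.811094 = -477.9 m.
Distance = √(ΔE² + ΔN²) = √((-477.9)² + 242.4²) = 535.9 m.

536 m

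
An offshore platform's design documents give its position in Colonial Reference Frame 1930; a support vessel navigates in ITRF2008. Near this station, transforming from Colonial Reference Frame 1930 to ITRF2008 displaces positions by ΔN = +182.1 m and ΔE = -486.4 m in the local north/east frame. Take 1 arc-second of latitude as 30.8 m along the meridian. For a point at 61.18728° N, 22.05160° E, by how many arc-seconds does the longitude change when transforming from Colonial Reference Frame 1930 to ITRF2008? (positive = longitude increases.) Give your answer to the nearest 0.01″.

At latitude 61.18728°, cos φ = 0.481948.
1″ of longitude at this latitude = 30.80 × cos φ = 14.8440 m, so Δλ = -486.4 / 14.8440 = -32.767″.

Δλ = -32.77″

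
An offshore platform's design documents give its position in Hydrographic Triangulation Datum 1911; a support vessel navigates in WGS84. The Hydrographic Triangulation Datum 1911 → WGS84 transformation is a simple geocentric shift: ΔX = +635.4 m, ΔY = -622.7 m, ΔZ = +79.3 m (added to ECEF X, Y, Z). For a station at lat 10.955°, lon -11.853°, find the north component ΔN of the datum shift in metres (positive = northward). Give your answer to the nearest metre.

ΔN = -65 m

The local north axis is (−sin φ cos λ, −sin φ sin λ, cos φ), giving ΔN = -118.175 − 24.307 + 77.855 = -64.63 m.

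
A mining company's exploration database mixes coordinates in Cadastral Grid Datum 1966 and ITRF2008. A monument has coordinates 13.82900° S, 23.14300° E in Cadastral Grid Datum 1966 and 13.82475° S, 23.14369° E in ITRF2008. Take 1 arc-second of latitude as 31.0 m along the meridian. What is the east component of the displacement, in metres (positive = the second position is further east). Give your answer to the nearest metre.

Δφ = -13.82475° − -13.82900° = +0.00425°; Δλ = 23.14369° − 23.14300° = +0.00069°.
1° of latitude = 3600 × 31.00 = 111600 m.
ΔN = Δφ × 111600 = 474.3 m; ΔE = Δλ × 111600 × cos(-13.82900°) = +0.00069 × 111600 × 0.971013 = 74.8 m.

ΔE = 75 m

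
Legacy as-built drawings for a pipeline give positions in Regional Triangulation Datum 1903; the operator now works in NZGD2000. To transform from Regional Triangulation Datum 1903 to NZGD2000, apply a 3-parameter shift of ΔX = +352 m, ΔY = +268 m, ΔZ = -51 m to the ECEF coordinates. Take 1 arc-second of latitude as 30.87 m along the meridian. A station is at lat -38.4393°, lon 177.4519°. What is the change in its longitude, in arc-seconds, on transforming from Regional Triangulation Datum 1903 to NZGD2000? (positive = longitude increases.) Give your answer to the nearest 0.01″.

Δλ = -11.72″

sin φ = -0.621685, cos φ = 0.783267, sin λ = 0.044458, cos λ = -0.999011.
East component: ΔE = −sin λ·ΔX + cos λ·ΔY = −(0.044458)(352) + (-0.999011)(268) = -283.38 m.
1° of latitude spans 3600 × 30.87 = 111132 m; at latitude φ, 1° of longitude spans that × cos φ = 87046.1 m, so Δλ = -283.38 / 87046.1 × 3600 = -11.720″.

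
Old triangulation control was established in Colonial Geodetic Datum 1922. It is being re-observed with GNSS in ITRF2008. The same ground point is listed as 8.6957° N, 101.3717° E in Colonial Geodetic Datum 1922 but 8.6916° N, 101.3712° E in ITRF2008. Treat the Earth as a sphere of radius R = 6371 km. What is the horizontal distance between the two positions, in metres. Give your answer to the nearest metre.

459 m

Δφ = 8.6916° − 8.6957° = -0.0041°; Δλ = 101.3712° − 101.3717° = -0.0005°.
1° along a meridian = πR/180 = 111195 m.
ΔN = Δφ × 111195 = -455.9 m; ΔE = Δλ × 111195 × cos(8.6957°) = -0.0005 × 111195 × 0.988505 = -55.0 m.
Distance = √(ΔE² + ΔN²) = √((-55.0)² + (-455.9)²) = 459.2 m.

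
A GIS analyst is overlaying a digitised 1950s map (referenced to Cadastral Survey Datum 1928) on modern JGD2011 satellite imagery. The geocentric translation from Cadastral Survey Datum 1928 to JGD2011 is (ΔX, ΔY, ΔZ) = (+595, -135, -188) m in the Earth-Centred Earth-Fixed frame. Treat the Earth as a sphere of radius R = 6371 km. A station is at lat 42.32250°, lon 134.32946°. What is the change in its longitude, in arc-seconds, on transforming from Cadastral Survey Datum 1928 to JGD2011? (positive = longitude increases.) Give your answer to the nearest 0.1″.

sin φ = 0.673303, cos φ = 0.739367, sin λ = 0.715334, cos λ = -0.698783.
East component: ΔE = −sin λ·ΔX + cos λ·ΔY = −(0.715334)(595) + (-0.698783)(-135) = -331.29 m.
1° of latitude spans πR/180 = 111195 m; at latitude φ, 1° of longitude spans that × cos φ = 82213.8 m, so Δλ = -331.29 / 82213.8 × 3600 = -14.507″.

Δλ = -14.5″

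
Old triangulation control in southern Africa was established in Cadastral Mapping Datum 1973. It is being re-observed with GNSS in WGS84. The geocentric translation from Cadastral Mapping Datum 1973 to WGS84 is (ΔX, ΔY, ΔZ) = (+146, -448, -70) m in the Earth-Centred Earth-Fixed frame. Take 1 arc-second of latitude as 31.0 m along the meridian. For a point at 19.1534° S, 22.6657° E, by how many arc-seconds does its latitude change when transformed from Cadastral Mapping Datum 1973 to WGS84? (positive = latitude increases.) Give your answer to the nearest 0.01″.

Δφ = -2.53″

sin φ = -0.328098, cos φ = 0.944644, sin λ = 0.385354, cos λ = 0.922769.
North component: ΔN = −sin φ cos λ·ΔX − sin φ sin λ·ΔY + cos φ·ΔZ = −(-0.328098)(0.922769)(146) − (-0.328098)(0.385354)(-448) + (0.944644)(-70) = -78.56 m.
1° of latitude spans 3600 × 31.00 = 111600 m, so Δφ = -78.56 / 111600 × 3600 = -2.534″.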